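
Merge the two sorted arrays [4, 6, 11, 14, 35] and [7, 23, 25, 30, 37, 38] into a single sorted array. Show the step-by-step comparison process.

Merging process:

Compare 4 vs 7: take 4 from left. Merged: [4]
Compare 6 vs 7: take 6 from left. Merged: [4, 6]
Compare 11 vs 7: take 7 from right. Merged: [4, 6, 7]
Compare 11 vs 23: take 11 from left. Merged: [4, 6, 7, 11]
Compare 14 vs 23: take 14 from left. Merged: [4, 6, 7, 11, 14]
Compare 35 vs 23: take 23 from right. Merged: [4, 6, 7, 11, 14, 23]
Compare 35 vs 25: take 25 from right. Merged: [4, 6, 7, 11, 14, 23, 25]
Compare 35 vs 30: take 30 from right. Merged: [4, 6, 7, 11, 14, 23, 25, 30]
Compare 35 vs 37: take 35 from left. Merged: [4, 6, 7, 11, 14, 23, 25, 30, 35]
Append remaining from right: [37, 38]. Merged: [4, 6, 7, 11, 14, 23, 25, 30, 35, 37, 38]

Final merged array: [4, 6, 7, 11, 14, 23, 25, 30, 35, 37, 38]
Total comparisons: 9

The merged array is [4, 6, 7, 11, 14, 23, 25, 30, 35, 37, 38], requiring 9 comparisons. The merge step runs in O(n) time where n is the total number of elements.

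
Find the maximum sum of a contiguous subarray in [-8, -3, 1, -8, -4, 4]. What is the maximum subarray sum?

Using Kadane's algorithm on [-8, -3, 1, -8, -4, 4]:

Scanning through the array:
Position 1 (value -3): max_ending_here = -3, max_so_far = -3
Position 2 (value 1): max_ending_here = 1, max_so_far = 1
Position 3 (value -8): max_ending_here = -7, max_so_far = 1
Position 4 (value -4): max_ending_here = -4, max_so_far = 1
Position 5 (value 4): max_ending_here = 4, max_so_far = 4

Maximum subarray: [4]
Maximum sum: 4

The maximum subarray is [4] with sum 4. This subarray runs from index 5 to index 5.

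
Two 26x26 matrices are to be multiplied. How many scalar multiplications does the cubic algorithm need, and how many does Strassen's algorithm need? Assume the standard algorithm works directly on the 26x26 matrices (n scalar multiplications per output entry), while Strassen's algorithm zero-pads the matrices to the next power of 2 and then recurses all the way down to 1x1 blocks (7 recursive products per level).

Matrix multiplication for 26x26 matrices:

Strassen's algorithm requires power-of-2 dimensions. Pad 26x26 to 32x32 (next power of 2).

Standard algorithm: 26^3 = 17576 multiplications
Strassen's algorithm: 7^(log2(32)) = 7^5 = 16807 multiplications
Savings: 17576 - 16807 = 769 multiplications

Standard: 17576 multiplications (26^3). Strassen: 16807 multiplications (7^5, after padding to 32x32). Strassen reduces 8 recursive multiplications to 7 at each level.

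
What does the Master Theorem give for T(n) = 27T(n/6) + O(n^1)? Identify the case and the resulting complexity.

Master Theorem for T(n) = 27T(n/6) + O(n^1):

a = 27, b = 6, c = 1
log_b(a) = log_6(27) = 1.8394

Case 1: c = 1 < log_6(27) = 1.8394
T(n) = O(n^(log_6 27))

For T(n) = 27T(n/6) + O(n^1): log_6(27) = 1.8394. This is Case 1 of the Master Theorem (c < log_b(a), work dominated by leaves), giving O(n^(log_6 27)).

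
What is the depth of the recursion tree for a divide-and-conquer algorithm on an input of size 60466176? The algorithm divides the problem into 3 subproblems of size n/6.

For divide and conquer with division factor 6:

Problem sizes at each level:
Level 0: 60466176
Level 1: 10077696
Level 2: 1679616
Level 3: 279936
Level 4: 46656
Level 5: 7776
Level 6: 1296
Level 7: 216
Level 8: 36
Level 9: 6
Level 10: 1

The root is level 0 and the size-1 base case is level 10 (the tree spans levels 0 through 10, i.e. 11 levels counting the root), so the depth is the number of divisions: log_6(60466176) = 10

The recursion tree depth is log_6(60466176) = 10. At each level, the problem size is divided by 6, so it takes 10 divisions to reduce to a base case of size 1. The algorithm makes 3 recursive calls at each level.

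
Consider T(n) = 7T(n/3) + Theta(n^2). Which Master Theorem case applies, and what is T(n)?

Master Theorem for T(n) = 7T(n/3) + O(n^2):

a = 7, b = 3, c = 2
log_b(a) = log_3(7) = 1.7712

Case 3: c = 2 > log_3(7) = 1.7712
T(n) = O(n^2) = O(n^2)

For T(n) = 7T(n/3) + O(n^2): log_3(7) = 1.7712. This is Case 3 of the Master Theorem (c > log_b(a), work dominated by root), giving O(n^2).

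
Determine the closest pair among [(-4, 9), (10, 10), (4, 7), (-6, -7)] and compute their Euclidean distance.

Computing all pairwise distances among 4 points:

d((-4, 9), (10, 10)) = 14.0357
d((-4, 9), (4, 7)) = 8.2462
d((-4, 9), (-6, -7)) = 16.1245
d((10, 10), (4, 7)) = 6.7082 <-- minimum
d((10, 10), (-6, -7)) = 23.3452
d((4, 7), (-6, -7)) = 17.2047

Closest pair: (10, 10) and (4, 7) with distance 6.7082

The closest pair is (10, 10) and (4, 7) with Euclidean distance 6.7082. For 4 points, brute-force pairwise comparison is shown above. For large n, the divide-and-conquer algorithm (sort by x, recurse on halves, check the dividing strip) achieves O(n log n).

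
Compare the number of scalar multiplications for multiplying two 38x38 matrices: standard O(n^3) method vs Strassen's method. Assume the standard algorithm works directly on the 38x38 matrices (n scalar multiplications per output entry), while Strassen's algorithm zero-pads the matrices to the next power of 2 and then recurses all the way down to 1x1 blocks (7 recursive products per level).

Matrix multiplication for 38x38 matrices:

Strassen's algorithm requires power-of-2 dimensions. Pad 38x38 to 64x64 (next power of 2).

Standard algorithm: 38^3 = 54872 multiplications
Strassen's algorithm: 7^(log2(64)) = 7^6 = 117649 multiplications
Difference: 54872 - 117649 = -62777 (Strassen uses MORE here due to padding overhead — for small or just-over-power-of-2 n, padding can outweigh the per-level savings)

Standard: 54872 multiplications (38^3). Strassen: 117649 multiplications (7^6, after padding to 64x64). Strassen reduces 8 recursive multiplications to 7 at each level.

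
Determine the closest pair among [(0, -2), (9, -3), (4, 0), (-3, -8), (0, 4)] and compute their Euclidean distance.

Computing all pairwise distances among 5 points:

d((0, -2), (9, -3)) = 9.0554
d((0, -2), (4, 0)) = 4.4721 <-- minimum
d((0, -2), (-3, -8)) = 6.7082
d((0, -2), (0, 4)) = 6.0
d((9, -3), (4, 0)) = 5.831
d((9, -3), (-3, -8)) = 13.0
d((9, -3), (0, 4)) = 11.4018
d((4, 0), (-3, -8)) = 10.6301
d((4, 0), (0, 4)) = 5.6569
d((-3, -8), (0, 4)) = 12.3693

Closest pair: (0, -2) and (4, 0) with distance 4.4721

The closest pair is (0, -2) and (4, 0) with Euclidean distance 4.4721. For 5 points, brute-force pairwise comparison is shown above. For large n, the divide-and-conquer algorithm (sort by x, recurse on halves, check the dividing strip) achieves O(n log n).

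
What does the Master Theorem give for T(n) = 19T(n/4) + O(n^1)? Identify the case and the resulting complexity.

Master Theorem for T(n) = 19T(n/4) + O(n^1):

a = 19, b = 4, c = 1
log_b(a) = log_4(19) = 2.1240

Case 1: c = 1 < log_4(19) = 2.1240
T(n) = O(n^(log_4 19))

For T(n) = 19T(n/4) + O(n^1): log_4(19) = 2.1240. This is Case 1 of the Master Theorem (c < log_b(a), work dominated by leaves), giving O(n^(log_4 19)).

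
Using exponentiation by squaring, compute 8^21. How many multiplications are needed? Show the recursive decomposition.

Computing 8^21 by squaring (build up from 8^1; each line after the first costs one multiplication):

8^1 = 8
8^2 = (8^1)^2 = 8^2 = 64
8^4 = (8^2)^2 = 64^2 = 4096
8^5 = 8 * 8^4 = 8 * 4096 = 32768
8^10 = (8^5)^2 = 32768^2 = 1073741824
8^20 = (8^10)^2 = 1073741824^2 = 1152921504606846976
8^21 = 8 * 8^20 = 8 * 1152921504606846976 = 9223372036854775808

Result: 9223372036854775808
Multiplications needed: 6 (6 lines after 8^1)

8^21 = 9223372036854775808. Using exponentiation by squaring, this requires 6 multiplications. The key idea: if the exponent is even, square the half-power; if odd, multiply by the base once.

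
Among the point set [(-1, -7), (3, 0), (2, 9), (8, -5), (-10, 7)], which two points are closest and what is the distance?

Computing all pairwise distances among 5 points:

d((-1, -7), (3, 0)) = 8.0623
d((-1, -7), (2, 9)) = 16.2788
d((-1, -7), (8, -5)) = 9.2195
d((-1, -7), (-10, 7)) = 16.6433
d((3, 0), (2, 9)) = 9.0554
d((3, 0), (8, -5)) = 7.0711 <-- minimum
d((3, 0), (-10, 7)) = 14.7648
d((2, 9), (8, -5)) = 15.2315
d((2, 9), (-10, 7)) = 12.1655
d((8, -5), (-10, 7)) = 21.6333

Closest pair: (3, 0) and (8, -5) with distance 7.0711

The closest pair is (3, 0) and (8, -5) with Euclidean distance 7.0711. For 5 points, brute-force pairwise comparison is shown above. For large n, the divide-and-conquer algorithm (sort by x, recurse on halves, check the dividing strip) achieves O(n log n).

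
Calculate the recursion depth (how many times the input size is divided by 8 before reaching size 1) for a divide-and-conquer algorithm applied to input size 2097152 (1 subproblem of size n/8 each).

For divide and conquer with division factor 8:

Problem sizes at each level:
Level 0: 2097152
Level 1: 262144
Level 2: 32768
Level 3: 4096
Level 4: 512
Level 5: 64
Level 6: 8
Level 7: 1

The root is level 0 and the size-1 base case is level 7 (the tree spans levels 0 through 7, i.e. 8 levels counting the root), so the depth is the number of divisions: log_8(2097152) = 7

The recursion tree depth is log_8(2097152) = 7. At each level, the problem size is divided by 8, so it takes 7 divisions to reduce to a base case of size 1. The algorithm makes 1 recursive call at each level.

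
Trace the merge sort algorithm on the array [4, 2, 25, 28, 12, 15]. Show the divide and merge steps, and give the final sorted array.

Merge sort trace:

Split: [4, 2, 25, 28, 12, 15] -> [4, 2, 25] and [28, 12, 15]
  Split: [4, 2, 25] -> [4] and [2, 25]
    Split: [2, 25] -> [2] and [25]
    Merge: [2] + [25] -> [2, 25]
  Merge: [4] + [2, 25] -> [2, 4, 25]
  Split: [28, 12, 15] -> [28] and [12, 15]
    Split: [12, 15] -> [12] and [15]
    Merge: [12] + [15] -> [12, 15]
  Merge: [28] + [12, 15] -> [12, 15, 28]
Merge: [2, 4, 25] + [12, 15, 28] -> [2, 4, 12, 15, 25, 28]

Final sorted array: [2, 4, 12, 15, 25, 28]

The merge sort proceeds by recursively splitting the array and merging sorted halves.
After all merges, the sorted array is [2, 4, 12, 15, 25, 28].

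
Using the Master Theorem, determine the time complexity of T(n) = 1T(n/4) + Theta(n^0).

Master Theorem for T(n) = 1T(n/4) + O(n^0):

a = 1, b = 4, c = 0
log_b(a) = log_4(1) = 0.0000

Case 2: c = 0 = log_4(1) = 0.0000
T(n) = O(n^0 log n) = O(log n)

For T(n) = 1T(n/4) + O(n^0): log_4(1) = 0.0000. This is Case 2 of the Master Theorem (c = log_b(a), equal work at all levels), giving O(log n).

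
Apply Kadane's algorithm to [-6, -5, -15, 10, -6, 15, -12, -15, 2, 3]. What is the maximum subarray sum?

Using Kadane's algorithm on [-6, -5, -15, 10, -6, 15, -12, -15, 2, 3]:

Scanning through the array:
Position 1 (value -5): max_ending_here = -5, max_so_far = -5
Position 2 (value -15): max_ending_here = -15, max_so_far = -5
Position 3 (value 10): max_ending_here = 10, max_so_far = 10
Position 4 (value -6): max_ending_here = 4, max_so_far = 10
Position 5 (value 15): max_ending_here = 19, max_so_far = 19
Position 6 (value -12): max_ending_here = 7, max_so_far = 19
Position 7 (value -15): max_ending_here = -8, max_so_far = 19
Position 8 (value 2): max_ending_here = 2, max_so_far = 19
Position 9 (value 3): max_ending_here = 5, max_so_far = 19

Maximum subarray: [10, -6, 15]
Maximum sum: 19

The maximum subarray is [10, -6, 15] with sum 19. This subarray runs from index 3 to index 5.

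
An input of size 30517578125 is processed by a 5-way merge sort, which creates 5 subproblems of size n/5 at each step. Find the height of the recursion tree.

For divide and conquer with division factor 5:

Problem sizes at each level:
Level 0: 30517578125
Level 1: 6103515625
Level 2: 1220703125
Level 3: 244140625
Level 4: 48828125
Level 5: 9765625
Level 6: 1953125
Level 7: 390625
Level 8: 78125
Level 9: 15625
Level 10: 3125
Level 11: 625
Level 12: 125
Level 13: 25
Level 14: 5
Level 15: 1

The root is level 0 and the size-1 base case is level 15 (the tree spans levels 0 through 15, i.e. 16 levels counting the root), so the depth is the number of divisions: log_5(30517578125) = 15

The recursion tree depth is log_5(30517578125) = 15. At each level, the problem size is divided by 5, so it takes 15 divisions to reduce to a base case of size 1. The algorithm makes 5 recursive calls at each level.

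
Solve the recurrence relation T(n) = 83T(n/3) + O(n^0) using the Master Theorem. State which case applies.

Master Theorem for T(n) = 83T(n/3) + O(n^0):

a = 83, b = 3, c = 0
log_b(a) = log_3(83) = 4.0222

Case 1: c = 0 < log_3(83) = 4.0222
T(n) = O(n^(log_3 83))

For T(n) = 83T(n/3) + O(n^0): log_3(83) = 4.0222. This is Case 1 of the Master Theorem (c < log_b(a), work dominated by leaves), giving O(n^(log_3 83)).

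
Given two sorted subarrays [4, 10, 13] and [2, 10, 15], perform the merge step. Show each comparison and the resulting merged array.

Merging process:

Compare 4 vs 2: take 2 from right. Merged: [2]
Compare 4 vs 10: take 4 from left. Merged: [2, 4]
Compare 10 vs 10: take 10 from left. Merged: [2, 4, 10]
Compare 13 vs 10: take 10 from right. Merged: [2, 4, 10, 10]
Compare 13 vs 15: take 13 from left. Merged: [2, 4, 10, 10, 13]
Append remaining from right: [15]. Merged: [2, 4, 10, 10, 13, 15]

Final merged array: [2, 4, 10, 10, 13, 15]
Total comparisons: 5

The merged array is [2, 4, 10, 10, 13, 15], requiring 5 comparisons. The merge step runs in O(n) time where n is the total number of elements.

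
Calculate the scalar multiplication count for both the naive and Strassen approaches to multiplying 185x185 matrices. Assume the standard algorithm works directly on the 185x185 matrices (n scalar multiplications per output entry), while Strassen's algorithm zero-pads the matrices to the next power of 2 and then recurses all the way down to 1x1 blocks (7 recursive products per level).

Matrix multiplication for 185x185 matrices:

Strassen's algorithm requires power-of-2 dimensions. Pad 185x185 to 256x256 (next power of 2).

Standard algorithm: 185^3 = 6331625 multiplications
Strassen's algorithm: 7^(log2(256)) = 7^8 = 5764801 multiplications
Savings: 6331625 - 5764801 = 566824 multiplications

Standard: 6331625 multiplications (185^3). Strassen: 5764801 multiplications (7^8, after padding to 256x256). Strassen reduces 8 recursive multiplications to 7 at each level.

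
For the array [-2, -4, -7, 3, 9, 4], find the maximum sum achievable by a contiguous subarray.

Using Kadane's algorithm on [-2, -4, -7, 3, 9, 4]:

Scanning through the array:
Position 1 (value -4): max_ending_here = -4, max_so_far = -2
Position 2 (value -7): max_ending_here = -7, max_so_far = -2
Position 3 (value 3): max_ending_here = 3, max_so_far = 3
Position 4 (value 9): max_ending_here = 12, max_so_far = 12
Position 5 (value 4): max_ending_here = 16, max_so_far = 16

Maximum subarray: [3, 9, 4]
Maximum sum: 16

The maximum subarray is [3, 9, 4] with sum 16. This subarray runs from index 3 to index 5.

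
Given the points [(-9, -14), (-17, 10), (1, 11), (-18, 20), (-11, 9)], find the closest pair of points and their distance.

Computing all pairwise distances among 5 points:

d((-9, -14), (-17, 10)) = 25.2982
d((-9, -14), (1, 11)) = 26.9258
d((-9, -14), (-18, 20)) = 35.171
d((-9, -14), (-11, 9)) = 23.0868
d((-17, 10), (1, 11)) = 18.0278
d((-17, 10), (-18, 20)) = 10.0499
d((-17, 10), (-11, 9)) = 6.0828 <-- minimum
d((1, 11), (-18, 20)) = 21.0238
d((1, 11), (-11, 9)) = 12.1655
d((-18, 20), (-11, 9)) = 13.0384

Closest pair: (-17, 10) and (-11, 9) with distance 6.0828

The closest pair is (-17, 10) and (-11, 9) with Euclidean distance 6.0828. For 5 points, brute-force pairwise comparison is shown above. For large n, the divide-and-conquer algorithm (sort by x, recurse on halves, check the dividing strip) achieves O(n log n).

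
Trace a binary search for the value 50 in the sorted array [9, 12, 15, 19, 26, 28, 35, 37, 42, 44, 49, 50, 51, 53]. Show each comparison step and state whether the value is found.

Binary search for 50 in [9, 12, 15, 19, 26, 28, 35, 37, 42, 44, 49, 50, 51, 53]:

lo=0, hi=13, mid=6, arr[mid]=35 -> 35 < 50, search right half
lo=7, hi=13, mid=10, arr[mid]=49 -> 49 < 50, search right half
lo=11, hi=13, mid=12, arr[mid]=51 -> 51 > 50, search left half
lo=11, hi=11, mid=11, arr[mid]=50 -> Found target at index 11!

Binary search finds 50 at index 11 after 4 comparisons. The search repeatedly halves the search space by comparing with the middle element.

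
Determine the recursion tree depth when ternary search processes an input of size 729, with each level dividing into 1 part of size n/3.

For divide and conquer with division factor 3:

Problem sizes at each level:
Level 0: 729
Level 1: 243
Level 2: 81
Level 3: 27
Level 4: 9
Level 5: 3
Level 6: 1

The root is level 0 and the size-1 base case is level 6 (the tree spans levels 0 through 6, i.e. 7 levels counting the root), so the depth is the number of divisions: log_3(729) = 6

The recursion tree depth is log_3(729) = 6. At each level, the problem size is divided by 3, so it takes 6 divisions to reduce to a base case of size 1. The algorithm makes 1 recursive call at each level.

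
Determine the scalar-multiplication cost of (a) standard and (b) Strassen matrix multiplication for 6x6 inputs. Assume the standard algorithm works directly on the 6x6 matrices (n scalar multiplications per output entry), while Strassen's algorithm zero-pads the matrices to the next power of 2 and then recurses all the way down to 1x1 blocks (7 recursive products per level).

Matrix multiplication for 6x6 matrices:

Strassen's algorithm requires power-of-2 dimensions. Pad 6x6 to 8x8 (next power of 2).

Standard algorithm: 6^3 = 216 multiplications
Strassen's algorithm: 7^(log2(8)) = 7^3 = 343 multiplications
Difference: 216 - 343 = -127 (Strassen uses MORE here due to padding overhead — for small or just-over-power-of-2 n, padding can outweigh the per-level savings)

Standard: 216 multiplications (6^3). Strassen: 343 multiplications (7^3, after padding to 8x8). Strassen reduces 8 recursive multiplications to 7 at each level.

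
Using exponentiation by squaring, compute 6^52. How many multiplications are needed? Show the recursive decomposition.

Computing 6^52 by squaring (build up from 6^1; each line after the first costs one multiplication):

6^1 = 6
6^2 = (6^1)^2 = 6^2 = 36
6^3 = 6 * 6^2 = 6 * 36 = 216
6^6 = (6^3)^2 = 216^2 = 46656
6^12 = (6^6)^2 = 46656^2 = 2176782336
6^13 = 6 * 6^12 = 6 * 2176782336 = 13060694016
6^26 = (6^13)^2 = 13060694016^2 = 170581728179578208256
6^52 = (6^26)^2 = 170581728179578208256^2 = 29098125988731506183153025616435306561536

Result: 29098125988731506183153025616435306561536
Multiplications needed: 7 (7 lines after 6^1)

6^52 = 29098125988731506183153025616435306561536. Using exponentiation by squaring, this requires 7 multiplications. The key idea: if the exponent is even, square the half-power; if odd, multiply by the base once.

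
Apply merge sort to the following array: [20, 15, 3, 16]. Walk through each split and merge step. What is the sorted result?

Merge sort trace:

Split: [20, 15, 3, 16] -> [20, 15] and [3, 16]
  Split: [20, 15] -> [20] and [15]
  Merge: [20] + [15] -> [15, 20]
  Split: [3, 16] -> [3] and [16]
  Merge: [3] + [16] -> [3, 16]
Merge: [15, 20] + [3, 16] -> [3, 15, 16, 20]

Final sorted array: [3, 15, 16, 20]

The merge sort proceeds by recursively splitting the array and merging sorted halves.
After all merges, the sorted array is [3, 15, 16, 20].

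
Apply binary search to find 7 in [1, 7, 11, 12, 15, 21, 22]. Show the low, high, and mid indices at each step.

Binary search for 7 in [1, 7, 11, 12, 15, 21, 22]:

lo=0, hi=6, mid=3, arr[mid]=12 -> 12 > 7, search left half
lo=0, hi=2, mid=1, arr[mid]=7 -> Found target at index 1!

Binary search finds 7 at index 1 after 2 comparisons. The search repeatedly halves the search space by comparing with the middle element.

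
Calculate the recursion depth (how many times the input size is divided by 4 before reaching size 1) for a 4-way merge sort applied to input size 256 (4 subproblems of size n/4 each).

For divide and conquer with division factor 4:

Problem sizes at each level:
Level 0: 256
Level 1: 64
Level 2: 16
Level 3: 4
Level 4: 1

The root is level 0 and the size-1 base case is level 4 (the tree spans levels 0 through 4, i.e. 5 levels counting the root), so the depth is the number of divisions: log_4(256) = 4

The recursion tree depth is log_4(256) = 4. At each level, the problem size is divided by 4, so it takes 4 divisions to reduce to a base case of size 1. The algorithm makes 4 recursive calls at each level.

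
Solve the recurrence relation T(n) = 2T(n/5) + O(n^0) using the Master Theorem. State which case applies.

Master Theorem for T(n) = 2T(n/5) + O(n^0):

a = 2, b = 5, c = 0
log_b(a) = log_5(2) = 0.4307

Case 1: c = 0 < log_5(2) = 0.4307
T(n) = O(n^(log_5 2))

For T(n) = 2T(n/5) + O(n^0): log_5(2) = 0.4307. This is Case 1 of the Master Theorem (c < log_b(a), work dominated by leaves), giving O(n^(log_5 2)).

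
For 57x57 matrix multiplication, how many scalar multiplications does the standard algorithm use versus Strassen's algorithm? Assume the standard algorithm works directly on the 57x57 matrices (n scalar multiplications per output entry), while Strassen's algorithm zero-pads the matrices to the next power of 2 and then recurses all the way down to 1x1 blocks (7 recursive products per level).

Matrix multiplication for 57x57 matrices:

Strassen's algorithm requires power-of-2 dimensions. Pad 57x57 to 64x64 (next power of 2).

Standard algorithm: 57^3 = 185193 multiplications
Strassen's algorithm: 7^(log2(64)) = 7^6 = 117649 multiplications
Savings: 185193 - 117649 = 67544 multiplications

Standard: 185193 multiplications (57^3). Strassen: 117649 multiplications (7^6, after padding to 64x64). Strassen reduces 8 recursive multiplications to 7 at each level.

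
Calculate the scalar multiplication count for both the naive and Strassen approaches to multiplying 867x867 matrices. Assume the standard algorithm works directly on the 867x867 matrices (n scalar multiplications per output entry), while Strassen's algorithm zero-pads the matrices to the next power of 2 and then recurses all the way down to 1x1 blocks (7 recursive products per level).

Matrix multiplication for 867x867 matrices:

Strassen's algorithm requires power-of-2 dimensions. Pad 867x867 to 1024x1024 (next power of 2).

Standard algorithm: 867^3 = 651714363 multiplications
Strassen's algorithm: 7^(log2(1024)) = 7^10 = 282475249 multiplications
Savings: 651714363 - 282475249 = 369239114 multiplications

Standard: 651714363 multiplications (867^3). Strassen: 282475249 multiplications (7^10, after padding to 1024x1024). Strassen reduces 8 recursive multiplications to 7 at each level.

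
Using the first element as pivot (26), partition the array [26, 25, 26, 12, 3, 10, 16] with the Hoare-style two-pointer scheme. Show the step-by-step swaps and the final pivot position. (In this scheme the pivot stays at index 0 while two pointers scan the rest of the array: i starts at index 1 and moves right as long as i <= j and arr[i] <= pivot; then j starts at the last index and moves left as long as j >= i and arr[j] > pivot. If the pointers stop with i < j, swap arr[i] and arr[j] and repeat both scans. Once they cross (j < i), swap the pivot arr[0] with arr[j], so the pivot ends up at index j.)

Hoare-style two-pointer partition with pivot = 26:

Initial array: [26, 25, 26, 12, 3, 10, 16]

Pointers start at i = 1, j = 6.
i ends at 7, j ends at 6: the pointers have crossed (j < i), so scanning stops.

Swap pivot arr[0] with arr[6] to place pivot at position 6: [16, 25, 26, 12, 3, 10, 26]
Pivot position: 6

After partitioning with pivot 26, the array becomes [16, 25, 26, 12, 3, 10, 26]. The pivot is placed at index 6. All elements to the left of the pivot are <= 26, and all elements to the right are > 26.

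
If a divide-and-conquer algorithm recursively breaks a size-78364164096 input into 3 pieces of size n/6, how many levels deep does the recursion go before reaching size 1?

For divide and conquer with division factor 6:

Problem sizes at each level:
Level 0: 78364164096
Level 1: 13060694016
Level 2: 2176782336
Level 3: 362797056
Level 4: 60466176
Level 5: 10077696
Level 6: 1679616
Level 7: 279936
Level 8: 46656
Level 9: 7776
Level 10: 1296
Level 11: 216
Level 12: 36
Level 13: 6
Level 14: 1

The root is level 0 and the size-1 base case is level 14 (the tree spans levels 0 through 14, i.e. 15 levels counting the root), so the depth is the number of divisions: log_6(78364164096) = 14

The recursion tree depth is log_6(78364164096) = 14. At each level, the problem size is divided by 6, so it takes 14 divisions to reduce to a base case of size 1. The algorithm makes 3 recursive calls at each level.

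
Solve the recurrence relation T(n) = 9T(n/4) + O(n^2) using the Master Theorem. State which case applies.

Master Theorem for T(n) = 9T(n/4) + O(n^2):

a = 9, b = 4, c = 2
log_b(a) = log_4(9) = 1.5850

Case 3: c = 2 > log_4(9) = 1.5850
T(n) = O(n^2) = O(n^2)

For T(n) = 9T(n/4) + O(n^2): log_4(9) = 1.5850. This is Case 3 of the Master Theorem (c > log_b(a), work dominated by root), giving O(n^2).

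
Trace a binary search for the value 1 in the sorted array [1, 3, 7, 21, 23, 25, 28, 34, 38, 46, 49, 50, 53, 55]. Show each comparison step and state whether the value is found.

Binary search for 1 in [1, 3, 7, 21, 23, 25, 28, 34, 38, 46, 49, 50, 53, 55]:

lo=0, hi=13, mid=6, arr[mid]=28 -> 28 > 1, search left half
lo=0, hi=5, mid=2, arr[mid]=7 -> 7 > 1, search left half
lo=0, hi=1, mid=0, arr[mid]=1 -> Found target at index 0!

Binary search finds 1 at index 0 after 3 comparisons. The search repeatedly halves the search space by comparing with the middle element.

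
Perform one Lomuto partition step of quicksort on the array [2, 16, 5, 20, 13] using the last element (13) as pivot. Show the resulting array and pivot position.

Lomuto partition with pivot = 13:

Initial array: [2, 16, 5, 20, 13]

arr[0]=2 <= 13: swap with position 0, array becomes [2, 16, 5, 20, 13]
arr[1]=16 > 13: no swap
arr[2]=5 <= 13: swap with position 1, array becomes [2, 5, 16, 20, 13]
arr[3]=20 > 13: no swap

Place pivot at position 2: [2, 5, 13, 20, 16]
Pivot position: 2

After partitioning with pivot 13, the array becomes [2, 5, 13, 20, 16]. The pivot is placed at index 2. All elements to the left of the pivot are <= 13, and all elements to the right are > 13.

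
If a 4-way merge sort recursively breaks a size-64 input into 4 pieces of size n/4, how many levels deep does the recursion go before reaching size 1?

For divide and conquer with division factor 4:

Problem sizes at each level:
Level 0: 64
Level 1: 16
Level 2: 4
Level 3: 1

The root is level 0 and the size-1 base case is level 3 (the tree spans levels 0 through 3, i.e. 4 levels counting the root), so the depth is the number of divisions: log_4(64) = 3

The recursion tree depth is log_4(64) = 3. At each level, the problem size is divided by 4, so it takes 3 divisions to reduce to a base case of size 1. The algorithm makes 4 recursive calls at each level.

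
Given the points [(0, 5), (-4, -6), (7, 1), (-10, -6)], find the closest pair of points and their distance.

Computing all pairwise distances among 4 points:

d((0, 5), (-4, -6)) = 11.7047
d((0, 5), (7, 1)) = 8.0623
d((0, 5), (-10, -6)) = 14.8661
d((-4, -6), (7, 1)) = 13.0384
d((-4, -6), (-10, -6)) = 6.0 <-- minimum
d((7, 1), (-10, -6)) = 18.3848

Closest pair: (-4, -6) and (-10, -6) with distance 6.0

The closest pair is (-4, -6) and (-10, -6) with Euclidean distance 6.0. For 4 points, brute-force pairwise comparison is shown above. For large n, the divide-and-conquer algorithm (sort by x, recurse on halves, check the dividing strip) achieves O(n log n).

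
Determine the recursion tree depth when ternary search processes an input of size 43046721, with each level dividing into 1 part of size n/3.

For divide and conquer with division factor 3:

Problem sizes at each level:
Level 0: 43046721
Level 1: 14348907
Level 2: 4782969
Level 3: 1594323
Level 4: 531441
Level 5: 177147
Level 6: 59049
Level 7: 19683
Level 8: 6561
Level 9: 2187
Level 10: 729
Level 11: 243
Level 12: 81
Level 13: 27
Level 14: 9
Level 15: 3
Level 16: 1

The root is level 0 and the size-1 base case is level 16 (the tree spans levels 0 through 16, i.e. 17 levels counting the root), so the depth is the number of divisions: log_3(43046721) = 16

The recursion tree depth is log_3(43046721) = 16. At each level, the problem size is divided by 3, so it takes 16 divisions to reduce to a base case of size 1. The algorithm makes 1 recursive call at each level.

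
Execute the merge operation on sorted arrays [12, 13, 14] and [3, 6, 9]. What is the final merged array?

Merging process:

Compare 12 vs 3: take 3 from right. Merged: [3]
Compare 12 vs 6: take 6 from right. Merged: [3, 6]
Compare 12 vs 9: take 9 from right. Merged: [3, 6, 9]
Append remaining from left: [12, 13, 14]. Merged: [3, 6, 9, 12, 13, 14]

Final merged array: [3, 6, 9, 12, 13, 14]
Total comparisons: 3

The merged array is [3, 6, 9, 12, 13, 14], requiring 3 comparisons. The merge step runs in O(n) time where n is the total number of elements.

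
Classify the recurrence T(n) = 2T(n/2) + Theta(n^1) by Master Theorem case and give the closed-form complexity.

Master Theorem for T(n) = 2T(n/2) + O(n^1):

a = 2, b = 2, c = 1
log_b(a) = log_2(2) = 1.0000

Case 2: c = 1 = log_2(2) = 1.0000
T(n) = O(n^1 log n) = O(n log n)

For T(n) = 2T(n/2) + O(n^1): log_2(2) = 1.0000. This is Case 2 of the Master Theorem (c = log_b(a), equal work at all levels), giving O(n log n).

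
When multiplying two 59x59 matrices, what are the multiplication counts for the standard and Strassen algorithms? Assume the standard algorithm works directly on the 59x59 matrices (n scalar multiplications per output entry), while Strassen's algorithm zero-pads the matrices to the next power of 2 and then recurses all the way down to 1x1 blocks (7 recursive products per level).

Matrix multiplication for 59x59 matrices:

Strassen's algorithm requires power-of-2 dimensions. Pad 59x59 to 64x64 (next power of 2).

Standard algorithm: 59^3 = 205379 multiplications
Strassen's algorithm: 7^(log2(64)) = 7^6 = 117649 multiplications
Savings: 205379 - 117649 = 87730 multiplications

Standard: 205379 multiplications (59^3). Strassen: 117649 multiplications (7^6, after padding to 64x64). Strassen reduces 8 recursive multiplications to 7 at each level.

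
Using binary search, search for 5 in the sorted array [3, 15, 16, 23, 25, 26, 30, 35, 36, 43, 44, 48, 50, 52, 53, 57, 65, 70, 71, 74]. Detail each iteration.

Binary search for 5 in [3, 15, 16, 23, 25, 26, 30, 35, 36, 43, 44, 48, 50, 52, 53, 57, 65, 70, 71, 74]:

lo=0, hi=19, mid=9, arr[mid]=43 -> 43 > 5, search left half
lo=0, hi=8, mid=4, arr[mid]=25 -> 25 > 5, search left half
lo=0, hi=3, mid=1, arr[mid]=15 -> 15 > 5, search left half
lo=0, hi=0, mid=0, arr[mid]=3 -> 3 < 5, search right half
lo=1 > hi=0, target 5 not found

Binary search determines that 5 is not in the array after 4 comparisons. The search space was exhausted without finding the target.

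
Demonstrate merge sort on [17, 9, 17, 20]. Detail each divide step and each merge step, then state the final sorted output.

Merge sort trace:

Split: [17, 9, 17, 20] -> [17, 9] and [17, 20]
  Split: [17, 9] -> [17] and [9]
  Merge: [17] + [9] -> [9, 17]
  Split: [17, 20] -> [17] and [20]
  Merge: [17] + [20] -> [17, 20]
Merge: [9, 17] + [17, 20] -> [9, 17, 17, 20]

Final sorted array: [9, 17, 17, 20]

The merge sort proceeds by recursively splitting the array and merging sorted halves.
After all merges, the sorted array is [9, 17, 17, 20].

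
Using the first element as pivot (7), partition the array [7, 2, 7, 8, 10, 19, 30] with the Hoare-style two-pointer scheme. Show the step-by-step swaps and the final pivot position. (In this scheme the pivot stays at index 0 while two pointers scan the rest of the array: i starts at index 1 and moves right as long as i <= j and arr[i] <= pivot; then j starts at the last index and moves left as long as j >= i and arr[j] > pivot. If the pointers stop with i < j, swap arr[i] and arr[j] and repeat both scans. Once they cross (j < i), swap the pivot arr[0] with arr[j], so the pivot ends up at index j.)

Hoare-style two-pointer partition with pivot = 7:

Initial array: [7, 2, 7, 8, 10, 19, 30]

Pointers start at i = 1, j = 6.
i ends at 3, j ends at 2: the pointers have crossed (j < i), so scanning stops.

Swap pivot arr[0] with arr[2] to place pivot at position 2: [7, 2, 7, 8, 10, 19, 30]
Pivot position: 2

After partitioning with pivot 7, the array becomes [7, 2, 7, 8, 10, 19, 30]. The pivot is placed at index 2. All elements to the left of the pivot are <= 7, and all elements to the right are > 7.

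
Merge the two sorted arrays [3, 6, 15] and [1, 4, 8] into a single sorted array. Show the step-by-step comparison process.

Merging process:

Compare 3 vs 1: take 1 from right. Merged: [1]
Compare 3 vs 4: take 3 from left. Merged: [1, 3]
Compare 6 vs 4: take 4 from right. Merged: [1, 3, 4]
Compare 6 vs 8: take 6 from left. Merged: [1, 3, 4, 6]
Compare 15 vs 8: take 8 from right. Merged: [1, 3, 4, 6, 8]
Append remaining from left: [15]. Merged: [1, 3, 4, 6, 8, 15]

Final merged array: [1, 3, 4, 6, 8, 15]
Total comparisons: 5

The merged array is [1, 3, 4, 6, 8, 15], requiring 5 comparisons. The merge step runs in O(n) time where n is the total number of elements.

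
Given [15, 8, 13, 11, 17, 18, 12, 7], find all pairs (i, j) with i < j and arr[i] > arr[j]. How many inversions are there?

Finding inversions in [15, 8, 13, 11, 17, 18, 12, 7]:

(0, 1): arr[0]=15 > arr[1]=8
(0, 2): arr[0]=15 > arr[2]=13
(0, 3): arr[0]=15 > arr[3]=11
(0, 6): arr[0]=15 > arr[6]=12
(0, 7): arr[0]=15 > arr[7]=7
(1, 7): arr[1]=8 > arr[7]=7
(2, 3): arr[2]=13 > arr[3]=11
(2, 6): arr[2]=13 > arr[6]=12
(2, 7): arr[2]=13 > arr[7]=7
(3, 7): arr[3]=11 > arr[7]=7
(4, 6): arr[4]=17 > arr[6]=12
(4, 7): arr[4]=17 > arr[7]=7
(5, 6): arr[5]=18 > arr[6]=12
(5, 7): arr[5]=18 > arr[7]=7
(6, 7): arr[6]=12 > arr[7]=7

Total inversions: 15

The array has 15 inversion(s): (0,1), (0,2), (0,3), (0,6), (0,7), (1,7), (2,3), (2,6), (2,7), (3,7), (4,6), (4,7), (5,6), (5,7), (6,7). Each pair (i,j) satisfies i < j and arr[i] > arr[j].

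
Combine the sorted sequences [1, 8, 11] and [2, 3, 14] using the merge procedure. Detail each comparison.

Merging process:

Compare 1 vs 2: take 1 from left. Merged: [1]
Compare 8 vs 2: take 2 from right. Merged: [1, 2]
Compare 8 vs 3: take 3 from right. Merged: [1, 2, 3]
Compare 8 vs 14: take 8 from left. Merged: [1, 2, 3, 8]
Compare 11 vs 14: take 11 from left. Merged: [1, 2, 3, 8, 11]
Append remaining from right: [14]. Merged: [1, 2, 3, 8, 11, 14]

Final merged array: [1, 2, 3, 8, 11, 14]
Total comparisons: 5

The merged array is [1, 2, 3, 8, 11, 14], requiring 5 comparisons. The merge step runs in O(n) time where n is the total number of elements.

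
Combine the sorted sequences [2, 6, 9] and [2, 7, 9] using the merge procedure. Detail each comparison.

Merging process:

Compare 2 vs 2: take 2 from left. Merged: [2]
Compare 6 vs 2: take 2 from right. Merged: [2, 2]
Compare 6 vs 7: take 6 from left. Merged: [2, 2, 6]
Compare 9 vs 7: take 7 from right. Merged: [2, 2, 6, 7]
Compare 9 vs 9: take 9 from left. Merged: [2, 2, 6, 7, 9]
Append remaining from right: [9]. Merged: [2, 2, 6, 7, 9, 9]

Final merged array: [2, 2, 6, 7, 9, 9]
Total comparisons: 5

The merged array is [2, 2, 6, 7, 9, 9], requiring 5 comparisons. The merge step runs in O(n) time where n is the total number of elements.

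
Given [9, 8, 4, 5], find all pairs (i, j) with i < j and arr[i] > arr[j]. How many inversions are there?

Finding inversions in [9, 8, 4, 5]:

(0, 1): arr[0]=9 > arr[1]=8
(0, 2): arr[0]=9 > arr[2]=4
(0, 3): arr[0]=9 > arr[3]=5
(1, 2): arr[1]=8 > arr[2]=4
(1, 3): arr[1]=8 > arr[3]=5

Total inversions: 5

The array has 5 inversion(s): (0,1), (0,2), (0,3), (1,2), (1,3). Each pair (i,j) satisfies i < j and arr[i] > arr[j].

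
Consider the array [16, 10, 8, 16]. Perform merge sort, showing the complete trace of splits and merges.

Merge sort trace:

Split: [16, 10, 8, 16] -> [16, 10] and [8, 16]
  Split: [16, 10] -> [16] and [10]
  Merge: [16] + [10] -> [10, 16]
  Split: [8, 16] -> [8] and [16]
  Merge: [8] + [16] -> [8, 16]
Merge: [10, 16] + [8, 16] -> [8, 10, 16, 16]

Final sorted array: [8, 10, 16, 16]

The merge sort proceeds by recursively splitting the array and merging sorted halves.
After all merges, the sorted array is [8, 10, 16, 16].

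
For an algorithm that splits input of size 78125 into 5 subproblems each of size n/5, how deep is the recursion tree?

For divide and conquer with division factor 5:

Problem sizes at each level:
Level 0: 78125
Level 1: 15625
Level 2: 3125
Level 3: 625
Level 4: 125
Level 5: 25
Level 6: 5
Level 7: 1

The root is level 0 and the size-1 base case is level 7 (the tree spans levels 0 through 7, i.e. 8 levels counting the root), so the depth is the number of divisions: log_5(78125) = 7

The recursion tree depth is log_5(78125) = 7. At each level, the problem size is divided by 5, so it takes 7 divisions to reduce to a base case of size 1. The algorithm makes 5 recursive calls at each level.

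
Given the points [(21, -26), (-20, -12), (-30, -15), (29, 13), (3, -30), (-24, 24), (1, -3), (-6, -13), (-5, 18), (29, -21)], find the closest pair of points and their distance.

Computing all pairwise distances among 10 points:

d((21, -26), (-20, -12)) = 43.3244
d((21, -26), (-30, -15)) = 52.1728
d((21, -26), (29, 13)) = 39.8121
d((21, -26), (3, -30)) = 18.4391
d((21, -26), (-24, 24)) = 67.2681
d((21, -26), (1, -3)) = 30.4795
d((21, -26), (-6, -13)) = 29.9666
d((21, -26), (-5, 18)) = 51.1077
d((21, -26), (29, -21)) = 9.434 <-- minimum
d((-20, -12), (-30, -15)) = 10.4403
d((-20, -12), (29, 13)) = 55.0091
d((-20, -12), (3, -30)) = 29.2062
d((-20, -12), (-24, 24)) = 36.2215
d((-20, -12), (1, -3)) = 22.8473
d((-20, -12), (-6, -13)) = 14.0357
d((-20, -12), (-5, 18)) = 33.541
d((-20, -12), (29, -21)) = 49.8197
d((-30, -15), (29, 13)) = 65.307
d((-30, -15), (3, -30)) = 36.2491
d((-30, -15), (-24, 24)) = 39.4588
d((-30, -15), (1, -3)) = 33.2415
d((-30, -15), (-6, -13)) = 24.0832
d((-30, -15), (-5, 18)) = 41.4005
d((-30, -15), (29, -21)) = 59.3043
d((29, 13), (3, -30)) = 50.2494
d((29, 13), (-24, 24)) = 54.1295
d((29, 13), (1, -3)) = 32.249
d((29, 13), (-6, -13)) = 43.6005
d((29, 13), (-5, 18)) = 34.3657
d((29, 13), (29, -21)) = 34.0
d((3, -30), (-24, 24)) = 60.3738
d((3, -30), (1, -3)) = 27.074
d((3, -30), (-6, -13)) = 19.2354
d((3, -30), (-5, 18)) = 48.6621
d((3, -30), (29, -21)) = 27.5136
d((-24, 24), (1, -3)) = 36.7967
d((-24, 24), (-6, -13)) = 41.1461
d((-24, 24), (-5, 18)) = 19.9249
d((-24, 24), (29, -21)) = 69.527
d((1, -3), (-6, -13)) = 12.2066
d((1, -3), (-5, 18)) = 21.8403
d((1, -3), (29, -21)) = 33.2866
d((-6, -13), (-5, 18)) = 31.0161
d((-6, -13), (29, -21)) = 35.9026
d((-5, 18), (29, -21)) = 51.7397

Closest pair: (21, -26) and (29, -21) with distance 9.434

The closest pair is (21, -26) and (29, -21) with Euclidean distance 9.434. For 10 points, brute-force pairwise comparison is shown above. For large n, the divide-and-conquer algorithm (sort by x, recurse on halves, check the dividing strip) achieves O(n log n).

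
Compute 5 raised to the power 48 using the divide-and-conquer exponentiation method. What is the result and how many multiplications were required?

Computing 5^48 by squaring (build up from 5^1; each line after the first costs one multiplication):

5^1 = 5
5^2 = (5^1)^2 = 5^2 = 25
5^3 = 5 * 5^2 = 5 * 25 = 125
5^6 = (5^3)^2 = 125^2 = 15625
5^12 = (5^6)^2 = 15625^2 = 244140625
5^24 = (5^12)^2 = 244140625^2 = 59604644775390625
5^48 = (5^24)^2 = 59604644775390625^2 = 3552713678800500929355621337890625

Result: 3552713678800500929355621337890625
Multiplications needed: 6 (6 lines after 5^1)

5^48 = 3552713678800500929355621337890625. Using exponentiation by squaring, this requires 6 multiplications. The key idea: if the exponent is even, square the half-power; if odd, multiply by the base once.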